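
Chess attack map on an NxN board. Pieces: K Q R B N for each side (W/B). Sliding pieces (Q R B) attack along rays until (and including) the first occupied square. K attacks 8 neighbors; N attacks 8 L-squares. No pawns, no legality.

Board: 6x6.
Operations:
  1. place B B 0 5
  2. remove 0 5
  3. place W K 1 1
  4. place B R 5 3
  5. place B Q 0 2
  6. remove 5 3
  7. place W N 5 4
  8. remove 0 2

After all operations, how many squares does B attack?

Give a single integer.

Op 1: place BB@(0,5)
Op 2: remove (0,5)
Op 3: place WK@(1,1)
Op 4: place BR@(5,3)
Op 5: place BQ@(0,2)
Op 6: remove (5,3)
Op 7: place WN@(5,4)
Op 8: remove (0,2)
Per-piece attacks for B:
Union (0 distinct): (none)

Answer: 0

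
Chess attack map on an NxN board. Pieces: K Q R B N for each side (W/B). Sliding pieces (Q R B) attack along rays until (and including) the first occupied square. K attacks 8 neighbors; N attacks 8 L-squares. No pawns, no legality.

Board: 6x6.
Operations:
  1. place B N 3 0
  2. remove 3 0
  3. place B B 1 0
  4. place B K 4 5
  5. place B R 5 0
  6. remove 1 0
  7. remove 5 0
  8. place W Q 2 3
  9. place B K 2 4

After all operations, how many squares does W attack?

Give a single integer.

Op 1: place BN@(3,0)
Op 2: remove (3,0)
Op 3: place BB@(1,0)
Op 4: place BK@(4,5)
Op 5: place BR@(5,0)
Op 6: remove (1,0)
Op 7: remove (5,0)
Op 8: place WQ@(2,3)
Op 9: place BK@(2,4)
Per-piece attacks for W:
  WQ@(2,3): attacks (2,4) (2,2) (2,1) (2,0) (3,3) (4,3) (5,3) (1,3) (0,3) (3,4) (4,5) (3,2) (4,1) (5,0) (1,4) (0,5) (1,2) (0,1) [ray(0,1) blocked at (2,4); ray(1,1) blocked at (4,5)]
Union (18 distinct): (0,1) (0,3) (0,5) (1,2) (1,3) (1,4) (2,0) (2,1) (2,2) (2,4) (3,2) (3,3) (3,4) (4,1) (4,3) (4,5) (5,0) (5,3)

Answer: 18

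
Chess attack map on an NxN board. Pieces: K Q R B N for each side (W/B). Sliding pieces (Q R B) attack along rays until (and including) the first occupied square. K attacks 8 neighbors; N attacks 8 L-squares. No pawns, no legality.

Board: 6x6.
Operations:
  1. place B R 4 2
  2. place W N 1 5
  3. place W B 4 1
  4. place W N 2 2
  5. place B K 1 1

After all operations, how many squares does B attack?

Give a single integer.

Op 1: place BR@(4,2)
Op 2: place WN@(1,5)
Op 3: place WB@(4,1)
Op 4: place WN@(2,2)
Op 5: place BK@(1,1)
Per-piece attacks for B:
  BK@(1,1): attacks (1,2) (1,0) (2,1) (0,1) (2,2) (2,0) (0,2) (0,0)
  BR@(4,2): attacks (4,3) (4,4) (4,5) (4,1) (5,2) (3,2) (2,2) [ray(0,-1) blocked at (4,1); ray(-1,0) blocked at (2,2)]
Union (14 distinct): (0,0) (0,1) (0,2) (1,0) (1,2) (2,0) (2,1) (2,2) (3,2) (4,1) (4,3) (4,4) (4,5) (5,2)

Answer: 14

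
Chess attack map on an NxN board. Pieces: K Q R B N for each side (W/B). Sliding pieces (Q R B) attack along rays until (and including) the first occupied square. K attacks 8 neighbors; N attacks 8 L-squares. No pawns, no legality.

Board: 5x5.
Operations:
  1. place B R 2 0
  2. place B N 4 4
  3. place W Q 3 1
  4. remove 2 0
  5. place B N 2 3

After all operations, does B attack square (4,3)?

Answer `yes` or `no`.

Answer: no

Derivation:
Op 1: place BR@(2,0)
Op 2: place BN@(4,4)
Op 3: place WQ@(3,1)
Op 4: remove (2,0)
Op 5: place BN@(2,3)
Per-piece attacks for B:
  BN@(2,3): attacks (4,4) (0,4) (3,1) (4,2) (1,1) (0,2)
  BN@(4,4): attacks (3,2) (2,3)
B attacks (4,3): no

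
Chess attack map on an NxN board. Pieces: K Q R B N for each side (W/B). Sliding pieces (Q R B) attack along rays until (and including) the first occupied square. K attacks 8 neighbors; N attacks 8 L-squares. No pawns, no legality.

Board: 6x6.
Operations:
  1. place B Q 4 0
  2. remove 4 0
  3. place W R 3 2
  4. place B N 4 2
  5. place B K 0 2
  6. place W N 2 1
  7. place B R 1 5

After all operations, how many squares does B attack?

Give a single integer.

Op 1: place BQ@(4,0)
Op 2: remove (4,0)
Op 3: place WR@(3,2)
Op 4: place BN@(4,2)
Op 5: place BK@(0,2)
Op 6: place WN@(2,1)
Op 7: place BR@(1,5)
Per-piece attacks for B:
  BK@(0,2): attacks (0,3) (0,1) (1,2) (1,3) (1,1)
  BR@(1,5): attacks (1,4) (1,3) (1,2) (1,1) (1,0) (2,5) (3,5) (4,5) (5,5) (0,5)
  BN@(4,2): attacks (5,4) (3,4) (2,3) (5,0) (3,0) (2,1)
Union (18 distinct): (0,1) (0,3) (0,5) (1,0) (1,1) (1,2) (1,3) (1,4) (2,1) (2,3) (2,5) (3,0) (3,4) (3,5) (4,5) (5,0) (5,4) (5,5)

Answer: 18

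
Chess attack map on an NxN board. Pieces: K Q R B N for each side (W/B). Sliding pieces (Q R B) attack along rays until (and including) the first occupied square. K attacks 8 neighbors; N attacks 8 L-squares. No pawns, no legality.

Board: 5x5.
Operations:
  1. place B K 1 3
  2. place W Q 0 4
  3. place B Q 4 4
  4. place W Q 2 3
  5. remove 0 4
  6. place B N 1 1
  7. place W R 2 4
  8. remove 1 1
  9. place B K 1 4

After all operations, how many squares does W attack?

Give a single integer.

Answer: 15

Derivation:
Op 1: place BK@(1,3)
Op 2: place WQ@(0,4)
Op 3: place BQ@(4,4)
Op 4: place WQ@(2,3)
Op 5: remove (0,4)
Op 6: place BN@(1,1)
Op 7: place WR@(2,4)
Op 8: remove (1,1)
Op 9: place BK@(1,4)
Per-piece attacks for W:
  WQ@(2,3): attacks (2,4) (2,2) (2,1) (2,0) (3,3) (4,3) (1,3) (3,4) (3,2) (4,1) (1,4) (1,2) (0,1) [ray(0,1) blocked at (2,4); ray(-1,0) blocked at (1,3); ray(-1,1) blocked at (1,4)]
  WR@(2,4): attacks (2,3) (3,4) (4,4) (1,4) [ray(0,-1) blocked at (2,3); ray(1,0) blocked at (4,4); ray(-1,0) blocked at (1,4)]
Union (15 distinct): (0,1) (1,2) (1,3) (1,4) (2,0) (2,1) (2,2) (2,3) (2,4) (3,2) (3,3) (3,4) (4,1) (4,3) (4,4)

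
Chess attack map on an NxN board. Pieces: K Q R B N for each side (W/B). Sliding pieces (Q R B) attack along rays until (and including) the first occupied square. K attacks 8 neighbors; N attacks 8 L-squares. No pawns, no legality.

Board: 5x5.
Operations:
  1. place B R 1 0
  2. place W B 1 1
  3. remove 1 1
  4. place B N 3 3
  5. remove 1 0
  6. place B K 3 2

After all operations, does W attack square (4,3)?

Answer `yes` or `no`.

Answer: no

Derivation:
Op 1: place BR@(1,0)
Op 2: place WB@(1,1)
Op 3: remove (1,1)
Op 4: place BN@(3,3)
Op 5: remove (1,0)
Op 6: place BK@(3,2)
Per-piece attacks for W:
W attacks (4,3): no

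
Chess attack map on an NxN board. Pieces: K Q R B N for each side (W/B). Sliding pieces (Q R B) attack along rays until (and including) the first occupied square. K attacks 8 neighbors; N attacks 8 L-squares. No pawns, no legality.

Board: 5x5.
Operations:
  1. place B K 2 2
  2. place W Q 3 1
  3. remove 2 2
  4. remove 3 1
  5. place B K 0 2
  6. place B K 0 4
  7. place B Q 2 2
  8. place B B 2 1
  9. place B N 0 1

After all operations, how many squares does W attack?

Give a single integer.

Answer: 0

Derivation:
Op 1: place BK@(2,2)
Op 2: place WQ@(3,1)
Op 3: remove (2,2)
Op 4: remove (3,1)
Op 5: place BK@(0,2)
Op 6: place BK@(0,4)
Op 7: place BQ@(2,2)
Op 8: place BB@(2,1)
Op 9: place BN@(0,1)
Per-piece attacks for W:
Union (0 distinct): (none)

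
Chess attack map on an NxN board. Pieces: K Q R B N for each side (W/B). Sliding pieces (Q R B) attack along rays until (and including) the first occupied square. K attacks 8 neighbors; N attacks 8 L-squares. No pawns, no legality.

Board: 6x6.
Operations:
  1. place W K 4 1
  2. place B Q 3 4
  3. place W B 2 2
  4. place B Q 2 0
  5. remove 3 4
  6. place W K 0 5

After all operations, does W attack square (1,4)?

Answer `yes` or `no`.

Op 1: place WK@(4,1)
Op 2: place BQ@(3,4)
Op 3: place WB@(2,2)
Op 4: place BQ@(2,0)
Op 5: remove (3,4)
Op 6: place WK@(0,5)
Per-piece attacks for W:
  WK@(0,5): attacks (0,4) (1,5) (1,4)
  WB@(2,2): attacks (3,3) (4,4) (5,5) (3,1) (4,0) (1,3) (0,4) (1,1) (0,0)
  WK@(4,1): attacks (4,2) (4,0) (5,1) (3,1) (5,2) (5,0) (3,2) (3,0)
W attacks (1,4): yes

Answer: yes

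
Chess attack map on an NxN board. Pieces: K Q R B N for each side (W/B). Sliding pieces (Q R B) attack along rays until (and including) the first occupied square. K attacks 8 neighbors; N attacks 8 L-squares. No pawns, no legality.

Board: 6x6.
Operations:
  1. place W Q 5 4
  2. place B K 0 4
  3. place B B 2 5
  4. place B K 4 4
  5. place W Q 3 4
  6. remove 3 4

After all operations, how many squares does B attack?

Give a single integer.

Answer: 14

Derivation:
Op 1: place WQ@(5,4)
Op 2: place BK@(0,4)
Op 3: place BB@(2,5)
Op 4: place BK@(4,4)
Op 5: place WQ@(3,4)
Op 6: remove (3,4)
Per-piece attacks for B:
  BK@(0,4): attacks (0,5) (0,3) (1,4) (1,5) (1,3)
  BB@(2,5): attacks (3,4) (4,3) (5,2) (1,4) (0,3)
  BK@(4,4): attacks (4,5) (4,3) (5,4) (3,4) (5,5) (5,3) (3,5) (3,3)
Union (14 distinct): (0,3) (0,5) (1,3) (1,4) (1,5) (3,3) (3,4) (3,5) (4,3) (4,5) (5,2) (5,3) (5,4) (5,5)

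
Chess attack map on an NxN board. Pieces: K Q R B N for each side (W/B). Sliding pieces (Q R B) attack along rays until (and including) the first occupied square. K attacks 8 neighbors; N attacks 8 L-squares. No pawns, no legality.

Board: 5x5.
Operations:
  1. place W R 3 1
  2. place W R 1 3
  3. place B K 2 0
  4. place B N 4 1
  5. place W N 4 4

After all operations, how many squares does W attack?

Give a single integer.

Answer: 14

Derivation:
Op 1: place WR@(3,1)
Op 2: place WR@(1,3)
Op 3: place BK@(2,0)
Op 4: place BN@(4,1)
Op 5: place WN@(4,4)
Per-piece attacks for W:
  WR@(1,3): attacks (1,4) (1,2) (1,1) (1,0) (2,3) (3,3) (4,3) (0,3)
  WR@(3,1): attacks (3,2) (3,3) (3,4) (3,0) (4,1) (2,1) (1,1) (0,1) [ray(1,0) blocked at (4,1)]
  WN@(4,4): attacks (3,2) (2,3)
Union (14 distinct): (0,1) (0,3) (1,0) (1,1) (1,2) (1,4) (2,1) (2,3) (3,0) (3,2) (3,3) (3,4) (4,1) (4,3)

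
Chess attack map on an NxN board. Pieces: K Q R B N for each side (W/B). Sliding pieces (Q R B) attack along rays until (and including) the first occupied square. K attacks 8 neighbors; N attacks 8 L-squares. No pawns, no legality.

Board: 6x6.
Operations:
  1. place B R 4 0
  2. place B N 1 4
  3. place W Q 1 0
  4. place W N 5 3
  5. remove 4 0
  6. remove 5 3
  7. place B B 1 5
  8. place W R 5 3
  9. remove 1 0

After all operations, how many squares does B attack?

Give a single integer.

Op 1: place BR@(4,0)
Op 2: place BN@(1,4)
Op 3: place WQ@(1,0)
Op 4: place WN@(5,3)
Op 5: remove (4,0)
Op 6: remove (5,3)
Op 7: place BB@(1,5)
Op 8: place WR@(5,3)
Op 9: remove (1,0)
Per-piece attacks for B:
  BN@(1,4): attacks (3,5) (2,2) (3,3) (0,2)
  BB@(1,5): attacks (2,4) (3,3) (4,2) (5,1) (0,4)
Union (8 distinct): (0,2) (0,4) (2,2) (2,4) (3,3) (3,5) (4,2) (5,1)

Answer: 8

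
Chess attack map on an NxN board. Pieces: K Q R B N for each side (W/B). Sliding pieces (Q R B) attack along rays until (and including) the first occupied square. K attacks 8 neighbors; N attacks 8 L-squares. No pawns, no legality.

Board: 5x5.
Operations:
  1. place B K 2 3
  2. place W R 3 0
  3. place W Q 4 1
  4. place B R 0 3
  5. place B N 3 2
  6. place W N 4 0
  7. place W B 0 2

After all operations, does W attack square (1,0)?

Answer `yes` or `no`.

Answer: yes

Derivation:
Op 1: place BK@(2,3)
Op 2: place WR@(3,0)
Op 3: place WQ@(4,1)
Op 4: place BR@(0,3)
Op 5: place BN@(3,2)
Op 6: place WN@(4,0)
Op 7: place WB@(0,2)
Per-piece attacks for W:
  WB@(0,2): attacks (1,3) (2,4) (1,1) (2,0)
  WR@(3,0): attacks (3,1) (3,2) (4,0) (2,0) (1,0) (0,0) [ray(0,1) blocked at (3,2); ray(1,0) blocked at (4,0)]
  WN@(4,0): attacks (3,2) (2,1)
  WQ@(4,1): attacks (4,2) (4,3) (4,4) (4,0) (3,1) (2,1) (1,1) (0,1) (3,2) (3,0) [ray(0,-1) blocked at (4,0); ray(-1,1) blocked at (3,2); ray(-1,-1) blocked at (3,0)]
W attacks (1,0): yes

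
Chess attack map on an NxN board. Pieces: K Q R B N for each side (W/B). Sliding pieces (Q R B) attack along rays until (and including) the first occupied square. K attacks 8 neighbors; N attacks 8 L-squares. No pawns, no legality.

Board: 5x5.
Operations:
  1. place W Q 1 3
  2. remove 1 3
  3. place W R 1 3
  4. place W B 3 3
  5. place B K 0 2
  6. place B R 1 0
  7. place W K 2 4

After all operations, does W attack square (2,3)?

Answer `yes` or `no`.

Answer: yes

Derivation:
Op 1: place WQ@(1,3)
Op 2: remove (1,3)
Op 3: place WR@(1,3)
Op 4: place WB@(3,3)
Op 5: place BK@(0,2)
Op 6: place BR@(1,0)
Op 7: place WK@(2,4)
Per-piece attacks for W:
  WR@(1,3): attacks (1,4) (1,2) (1,1) (1,0) (2,3) (3,3) (0,3) [ray(0,-1) blocked at (1,0); ray(1,0) blocked at (3,3)]
  WK@(2,4): attacks (2,3) (3,4) (1,4) (3,3) (1,3)
  WB@(3,3): attacks (4,4) (4,2) (2,4) (2,2) (1,1) (0,0) [ray(-1,1) blocked at (2,4)]
W attacks (2,3): yes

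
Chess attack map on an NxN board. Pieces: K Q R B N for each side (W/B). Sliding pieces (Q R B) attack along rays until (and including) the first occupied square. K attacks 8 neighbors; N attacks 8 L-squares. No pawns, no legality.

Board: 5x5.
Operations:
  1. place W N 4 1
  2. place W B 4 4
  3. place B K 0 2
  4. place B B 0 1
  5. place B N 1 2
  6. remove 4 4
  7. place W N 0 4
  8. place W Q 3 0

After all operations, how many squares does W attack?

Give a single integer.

Op 1: place WN@(4,1)
Op 2: place WB@(4,4)
Op 3: place BK@(0,2)
Op 4: place BB@(0,1)
Op 5: place BN@(1,2)
Op 6: remove (4,4)
Op 7: place WN@(0,4)
Op 8: place WQ@(3,0)
Per-piece attacks for W:
  WN@(0,4): attacks (1,2) (2,3)
  WQ@(3,0): attacks (3,1) (3,2) (3,3) (3,4) (4,0) (2,0) (1,0) (0,0) (4,1) (2,1) (1,2) [ray(1,1) blocked at (4,1); ray(-1,1) blocked at (1,2)]
  WN@(4,1): attacks (3,3) (2,2) (2,0)
Union (13 distinct): (0,0) (1,0) (1,2) (2,0) (2,1) (2,2) (2,3) (3,1) (3,2) (3,3) (3,4) (4,0) (4,1)

Answer: 13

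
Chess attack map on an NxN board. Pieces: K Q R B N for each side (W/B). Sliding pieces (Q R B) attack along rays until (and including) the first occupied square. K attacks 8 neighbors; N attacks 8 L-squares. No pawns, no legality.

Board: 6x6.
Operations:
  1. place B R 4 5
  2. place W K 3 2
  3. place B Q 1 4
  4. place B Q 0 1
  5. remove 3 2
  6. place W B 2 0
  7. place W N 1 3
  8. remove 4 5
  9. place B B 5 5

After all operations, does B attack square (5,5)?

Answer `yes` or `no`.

Op 1: place BR@(4,5)
Op 2: place WK@(3,2)
Op 3: place BQ@(1,4)
Op 4: place BQ@(0,1)
Op 5: remove (3,2)
Op 6: place WB@(2,0)
Op 7: place WN@(1,3)
Op 8: remove (4,5)
Op 9: place BB@(5,5)
Per-piece attacks for B:
  BQ@(0,1): attacks (0,2) (0,3) (0,4) (0,5) (0,0) (1,1) (2,1) (3,1) (4,1) (5,1) (1,2) (2,3) (3,4) (4,5) (1,0)
  BQ@(1,4): attacks (1,5) (1,3) (2,4) (3,4) (4,4) (5,4) (0,4) (2,5) (2,3) (3,2) (4,1) (5,0) (0,5) (0,3) [ray(0,-1) blocked at (1,3)]
  BB@(5,5): attacks (4,4) (3,3) (2,2) (1,1) (0,0)
B attacks (5,5): no

Answer: no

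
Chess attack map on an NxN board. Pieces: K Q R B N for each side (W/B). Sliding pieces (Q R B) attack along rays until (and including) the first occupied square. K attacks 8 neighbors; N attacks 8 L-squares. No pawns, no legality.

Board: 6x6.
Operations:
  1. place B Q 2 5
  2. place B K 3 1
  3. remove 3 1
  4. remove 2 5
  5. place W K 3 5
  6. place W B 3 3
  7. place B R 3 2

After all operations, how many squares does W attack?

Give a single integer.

Op 1: place BQ@(2,5)
Op 2: place BK@(3,1)
Op 3: remove (3,1)
Op 4: remove (2,5)
Op 5: place WK@(3,5)
Op 6: place WB@(3,3)
Op 7: place BR@(3,2)
Per-piece attacks for W:
  WB@(3,3): attacks (4,4) (5,5) (4,2) (5,1) (2,4) (1,5) (2,2) (1,1) (0,0)
  WK@(3,5): attacks (3,4) (4,5) (2,5) (4,4) (2,4)
Union (12 distinct): (0,0) (1,1) (1,5) (2,2) (2,4) (2,5) (3,4) (4,2) (4,4) (4,5) (5,1) (5,5)

Answer: 12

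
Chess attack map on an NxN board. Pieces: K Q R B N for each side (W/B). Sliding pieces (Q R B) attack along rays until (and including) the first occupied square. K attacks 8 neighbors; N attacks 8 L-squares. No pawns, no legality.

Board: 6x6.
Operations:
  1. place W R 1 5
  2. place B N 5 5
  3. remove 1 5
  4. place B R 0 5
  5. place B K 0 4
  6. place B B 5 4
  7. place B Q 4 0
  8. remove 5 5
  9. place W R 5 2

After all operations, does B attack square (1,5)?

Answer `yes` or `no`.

Op 1: place WR@(1,5)
Op 2: place BN@(5,5)
Op 3: remove (1,5)
Op 4: place BR@(0,5)
Op 5: place BK@(0,4)
Op 6: place BB@(5,4)
Op 7: place BQ@(4,0)
Op 8: remove (5,5)
Op 9: place WR@(5,2)
Per-piece attacks for B:
  BK@(0,4): attacks (0,5) (0,3) (1,4) (1,5) (1,3)
  BR@(0,5): attacks (0,4) (1,5) (2,5) (3,5) (4,5) (5,5) [ray(0,-1) blocked at (0,4)]
  BQ@(4,0): attacks (4,1) (4,2) (4,3) (4,4) (4,5) (5,0) (3,0) (2,0) (1,0) (0,0) (5,1) (3,1) (2,2) (1,3) (0,4) [ray(-1,1) blocked at (0,4)]
  BB@(5,4): attacks (4,5) (4,3) (3,2) (2,1) (1,0)
B attacks (1,5): yes

Answer: yes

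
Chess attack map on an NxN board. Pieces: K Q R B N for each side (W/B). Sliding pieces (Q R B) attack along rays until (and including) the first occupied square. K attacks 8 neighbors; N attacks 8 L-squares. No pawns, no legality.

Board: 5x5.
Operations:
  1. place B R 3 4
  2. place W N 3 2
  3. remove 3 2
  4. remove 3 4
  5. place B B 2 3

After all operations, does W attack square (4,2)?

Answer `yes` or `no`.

Answer: no

Derivation:
Op 1: place BR@(3,4)
Op 2: place WN@(3,2)
Op 3: remove (3,2)
Op 4: remove (3,4)
Op 5: place BB@(2,3)
Per-piece attacks for W:
W attacks (4,2): no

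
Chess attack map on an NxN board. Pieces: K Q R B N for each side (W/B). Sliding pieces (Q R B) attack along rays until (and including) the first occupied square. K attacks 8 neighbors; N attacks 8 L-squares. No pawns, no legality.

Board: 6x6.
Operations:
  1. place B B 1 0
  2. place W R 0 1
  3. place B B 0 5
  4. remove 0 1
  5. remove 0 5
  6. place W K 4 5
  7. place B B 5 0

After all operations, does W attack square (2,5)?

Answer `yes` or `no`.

Answer: no

Derivation:
Op 1: place BB@(1,0)
Op 2: place WR@(0,1)
Op 3: place BB@(0,5)
Op 4: remove (0,1)
Op 5: remove (0,5)
Op 6: place WK@(4,5)
Op 7: place BB@(5,0)
Per-piece attacks for W:
  WK@(4,5): attacks (4,4) (5,5) (3,5) (5,4) (3,4)
W attacks (2,5): no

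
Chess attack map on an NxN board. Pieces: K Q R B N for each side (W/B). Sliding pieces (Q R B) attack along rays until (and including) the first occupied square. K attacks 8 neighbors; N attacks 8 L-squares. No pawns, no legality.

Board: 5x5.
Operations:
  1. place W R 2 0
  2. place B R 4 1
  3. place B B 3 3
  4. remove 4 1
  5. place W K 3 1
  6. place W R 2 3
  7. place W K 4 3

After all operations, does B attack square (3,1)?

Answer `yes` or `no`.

Op 1: place WR@(2,0)
Op 2: place BR@(4,1)
Op 3: place BB@(3,3)
Op 4: remove (4,1)
Op 5: place WK@(3,1)
Op 6: place WR@(2,3)
Op 7: place WK@(4,3)
Per-piece attacks for B:
  BB@(3,3): attacks (4,4) (4,2) (2,4) (2,2) (1,1) (0,0)
B attacks (3,1): no

Answer: no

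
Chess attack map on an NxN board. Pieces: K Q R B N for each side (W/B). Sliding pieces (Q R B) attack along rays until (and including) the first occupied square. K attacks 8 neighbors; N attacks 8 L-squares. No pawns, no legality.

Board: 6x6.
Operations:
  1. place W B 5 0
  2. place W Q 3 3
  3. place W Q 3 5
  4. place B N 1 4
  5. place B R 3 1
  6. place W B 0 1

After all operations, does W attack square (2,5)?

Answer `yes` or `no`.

Op 1: place WB@(5,0)
Op 2: place WQ@(3,3)
Op 3: place WQ@(3,5)
Op 4: place BN@(1,4)
Op 5: place BR@(3,1)
Op 6: place WB@(0,1)
Per-piece attacks for W:
  WB@(0,1): attacks (1,2) (2,3) (3,4) (4,5) (1,0)
  WQ@(3,3): attacks (3,4) (3,5) (3,2) (3,1) (4,3) (5,3) (2,3) (1,3) (0,3) (4,4) (5,5) (4,2) (5,1) (2,4) (1,5) (2,2) (1,1) (0,0) [ray(0,1) blocked at (3,5); ray(0,-1) blocked at (3,1)]
  WQ@(3,5): attacks (3,4) (3,3) (4,5) (5,5) (2,5) (1,5) (0,5) (4,4) (5,3) (2,4) (1,3) (0,2) [ray(0,-1) blocked at (3,3)]
  WB@(5,0): attacks (4,1) (3,2) (2,3) (1,4) [ray(-1,1) blocked at (1,4)]
W attacks (2,5): yes

Answer: yes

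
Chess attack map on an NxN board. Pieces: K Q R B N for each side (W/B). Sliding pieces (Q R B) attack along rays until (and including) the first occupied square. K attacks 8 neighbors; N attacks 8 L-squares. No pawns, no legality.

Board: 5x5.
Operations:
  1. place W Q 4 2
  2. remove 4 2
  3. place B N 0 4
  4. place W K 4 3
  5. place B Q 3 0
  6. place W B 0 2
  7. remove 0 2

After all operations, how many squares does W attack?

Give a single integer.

Answer: 5

Derivation:
Op 1: place WQ@(4,2)
Op 2: remove (4,2)
Op 3: place BN@(0,4)
Op 4: place WK@(4,3)
Op 5: place BQ@(3,0)
Op 6: place WB@(0,2)
Op 7: remove (0,2)
Per-piece attacks for W:
  WK@(4,3): attacks (4,4) (4,2) (3,3) (3,4) (3,2)
Union (5 distinct): (3,2) (3,3) (3,4) (4,2) (4,4)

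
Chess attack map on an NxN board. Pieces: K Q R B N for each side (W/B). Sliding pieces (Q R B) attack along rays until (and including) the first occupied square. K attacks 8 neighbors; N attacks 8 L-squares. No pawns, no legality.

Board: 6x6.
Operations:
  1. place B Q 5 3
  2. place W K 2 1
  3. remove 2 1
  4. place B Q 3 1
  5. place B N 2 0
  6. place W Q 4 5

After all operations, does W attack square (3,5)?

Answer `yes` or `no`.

Answer: yes

Derivation:
Op 1: place BQ@(5,3)
Op 2: place WK@(2,1)
Op 3: remove (2,1)
Op 4: place BQ@(3,1)
Op 5: place BN@(2,0)
Op 6: place WQ@(4,5)
Per-piece attacks for W:
  WQ@(4,5): attacks (4,4) (4,3) (4,2) (4,1) (4,0) (5,5) (3,5) (2,5) (1,5) (0,5) (5,4) (3,4) (2,3) (1,2) (0,1)
W attacks (3,5): yes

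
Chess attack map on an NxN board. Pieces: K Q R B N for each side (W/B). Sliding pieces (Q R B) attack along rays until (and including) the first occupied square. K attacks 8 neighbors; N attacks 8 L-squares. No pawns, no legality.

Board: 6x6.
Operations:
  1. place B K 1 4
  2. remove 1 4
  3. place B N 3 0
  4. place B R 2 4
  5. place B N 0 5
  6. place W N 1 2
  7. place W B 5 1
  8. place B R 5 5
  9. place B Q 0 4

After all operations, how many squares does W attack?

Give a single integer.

Op 1: place BK@(1,4)
Op 2: remove (1,4)
Op 3: place BN@(3,0)
Op 4: place BR@(2,4)
Op 5: place BN@(0,5)
Op 6: place WN@(1,2)
Op 7: place WB@(5,1)
Op 8: place BR@(5,5)
Op 9: place BQ@(0,4)
Per-piece attacks for W:
  WN@(1,2): attacks (2,4) (3,3) (0,4) (2,0) (3,1) (0,0)
  WB@(5,1): attacks (4,2) (3,3) (2,4) (4,0) [ray(-1,1) blocked at (2,4)]
Union (8 distinct): (0,0) (0,4) (2,0) (2,4) (3,1) (3,3) (4,0) (4,2)

Answer: 8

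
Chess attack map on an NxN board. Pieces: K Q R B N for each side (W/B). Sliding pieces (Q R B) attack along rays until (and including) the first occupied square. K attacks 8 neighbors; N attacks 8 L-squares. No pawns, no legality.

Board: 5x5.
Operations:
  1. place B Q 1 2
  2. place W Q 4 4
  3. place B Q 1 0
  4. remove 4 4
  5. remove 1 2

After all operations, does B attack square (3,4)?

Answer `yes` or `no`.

Answer: no

Derivation:
Op 1: place BQ@(1,2)
Op 2: place WQ@(4,4)
Op 3: place BQ@(1,0)
Op 4: remove (4,4)
Op 5: remove (1,2)
Per-piece attacks for B:
  BQ@(1,0): attacks (1,1) (1,2) (1,3) (1,4) (2,0) (3,0) (4,0) (0,0) (2,1) (3,2) (4,3) (0,1)
B attacks (3,4): no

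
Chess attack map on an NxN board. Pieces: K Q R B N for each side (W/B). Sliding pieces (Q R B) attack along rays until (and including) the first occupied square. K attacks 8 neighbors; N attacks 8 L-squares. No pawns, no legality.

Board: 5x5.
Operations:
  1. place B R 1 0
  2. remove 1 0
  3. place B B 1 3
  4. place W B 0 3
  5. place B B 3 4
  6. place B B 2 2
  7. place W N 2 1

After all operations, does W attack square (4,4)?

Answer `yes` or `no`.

Op 1: place BR@(1,0)
Op 2: remove (1,0)
Op 3: place BB@(1,3)
Op 4: place WB@(0,3)
Op 5: place BB@(3,4)
Op 6: place BB@(2,2)
Op 7: place WN@(2,1)
Per-piece attacks for W:
  WB@(0,3): attacks (1,4) (1,2) (2,1) [ray(1,-1) blocked at (2,1)]
  WN@(2,1): attacks (3,3) (4,2) (1,3) (0,2) (4,0) (0,0)
W attacks (4,4): no

Answer: no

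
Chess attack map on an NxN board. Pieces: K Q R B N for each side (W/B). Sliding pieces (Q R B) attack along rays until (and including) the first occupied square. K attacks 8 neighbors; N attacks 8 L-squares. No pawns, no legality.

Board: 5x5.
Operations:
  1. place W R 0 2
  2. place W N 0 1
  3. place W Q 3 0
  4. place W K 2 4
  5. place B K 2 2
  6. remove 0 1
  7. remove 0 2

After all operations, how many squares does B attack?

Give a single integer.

Answer: 8

Derivation:
Op 1: place WR@(0,2)
Op 2: place WN@(0,1)
Op 3: place WQ@(3,0)
Op 4: place WK@(2,4)
Op 5: place BK@(2,2)
Op 6: remove (0,1)
Op 7: remove (0,2)
Per-piece attacks for B:
  BK@(2,2): attacks (2,3) (2,1) (3,2) (1,2) (3,3) (3,1) (1,3) (1,1)
Union (8 distinct): (1,1) (1,2) (1,3) (2,1) (2,3) (3,1) (3,2) (3,3)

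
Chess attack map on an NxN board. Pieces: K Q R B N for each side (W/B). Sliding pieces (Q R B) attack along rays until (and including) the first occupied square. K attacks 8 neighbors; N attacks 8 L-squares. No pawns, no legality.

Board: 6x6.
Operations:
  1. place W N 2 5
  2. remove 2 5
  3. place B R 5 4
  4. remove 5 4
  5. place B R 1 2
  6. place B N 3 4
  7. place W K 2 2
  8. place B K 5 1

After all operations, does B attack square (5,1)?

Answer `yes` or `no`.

Answer: no

Derivation:
Op 1: place WN@(2,5)
Op 2: remove (2,5)
Op 3: place BR@(5,4)
Op 4: remove (5,4)
Op 5: place BR@(1,2)
Op 6: place BN@(3,4)
Op 7: place WK@(2,2)
Op 8: place BK@(5,1)
Per-piece attacks for B:
  BR@(1,2): attacks (1,3) (1,4) (1,5) (1,1) (1,0) (2,2) (0,2) [ray(1,0) blocked at (2,2)]
  BN@(3,4): attacks (5,5) (1,5) (4,2) (5,3) (2,2) (1,3)
  BK@(5,1): attacks (5,2) (5,0) (4,1) (4,2) (4,0)
B attacks (5,1): no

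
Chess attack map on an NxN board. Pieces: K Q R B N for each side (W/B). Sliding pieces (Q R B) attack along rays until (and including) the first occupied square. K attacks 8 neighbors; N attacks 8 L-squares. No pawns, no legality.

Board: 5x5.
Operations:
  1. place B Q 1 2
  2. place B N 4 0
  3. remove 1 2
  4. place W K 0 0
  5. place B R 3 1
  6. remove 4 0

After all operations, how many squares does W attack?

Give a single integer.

Answer: 3

Derivation:
Op 1: place BQ@(1,2)
Op 2: place BN@(4,0)
Op 3: remove (1,2)
Op 4: place WK@(0,0)
Op 5: place BR@(3,1)
Op 6: remove (4,0)
Per-piece attacks for W:
  WK@(0,0): attacks (0,1) (1,0) (1,1)
Union (3 distinct): (0,1) (1,0) (1,1)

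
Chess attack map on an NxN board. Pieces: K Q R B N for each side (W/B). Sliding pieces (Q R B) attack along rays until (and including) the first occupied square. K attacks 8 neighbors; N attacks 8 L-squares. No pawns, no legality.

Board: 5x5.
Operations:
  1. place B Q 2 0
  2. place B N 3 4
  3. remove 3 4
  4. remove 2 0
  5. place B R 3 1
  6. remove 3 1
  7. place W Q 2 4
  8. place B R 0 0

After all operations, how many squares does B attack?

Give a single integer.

Op 1: place BQ@(2,0)
Op 2: place BN@(3,4)
Op 3: remove (3,4)
Op 4: remove (2,0)
Op 5: place BR@(3,1)
Op 6: remove (3,1)
Op 7: place WQ@(2,4)
Op 8: place BR@(0,0)
Per-piece attacks for B:
  BR@(0,0): attacks (0,1) (0,2) (0,3) (0,4) (1,0) (2,0) (3,0) (4,0)
Union (8 distinct): (0,1) (0,2) (0,3) (0,4) (1,0) (2,0) (3,0) (4,0)

Answer: 8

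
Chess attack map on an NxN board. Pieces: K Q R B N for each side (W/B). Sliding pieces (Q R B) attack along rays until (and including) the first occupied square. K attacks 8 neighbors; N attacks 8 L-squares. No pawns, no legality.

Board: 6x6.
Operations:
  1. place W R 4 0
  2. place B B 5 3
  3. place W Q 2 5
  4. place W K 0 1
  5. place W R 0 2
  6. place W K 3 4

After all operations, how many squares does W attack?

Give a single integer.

Answer: 30

Derivation:
Op 1: place WR@(4,0)
Op 2: place BB@(5,3)
Op 3: place WQ@(2,5)
Op 4: place WK@(0,1)
Op 5: place WR@(0,2)
Op 6: place WK@(3,4)
Per-piece attacks for W:
  WK@(0,1): attacks (0,2) (0,0) (1,1) (1,2) (1,0)
  WR@(0,2): attacks (0,3) (0,4) (0,5) (0,1) (1,2) (2,2) (3,2) (4,2) (5,2) [ray(0,-1) blocked at (0,1)]
  WQ@(2,5): attacks (2,4) (2,3) (2,2) (2,1) (2,0) (3,5) (4,5) (5,5) (1,5) (0,5) (3,4) (1,4) (0,3) [ray(1,-1) blocked at (3,4)]
  WK@(3,4): attacks (3,5) (3,3) (4,4) (2,4) (4,5) (4,3) (2,5) (2,3)
  WR@(4,0): attacks (4,1) (4,2) (4,3) (4,4) (4,5) (5,0) (3,0) (2,0) (1,0) (0,0)
Union (30 distinct): (0,0) (0,1) (0,2) (0,3) (0,4) (0,5) (1,0) (1,1) (1,2) (1,4) (1,5) (2,0) (2,1) (2,2) (2,3) (2,4) (2,5) (3,0) (3,2) (3,3) (3,4) (3,5) (4,1) (4,2) (4,3) (4,4) (4,5) (5,0) (5,2) (5,5)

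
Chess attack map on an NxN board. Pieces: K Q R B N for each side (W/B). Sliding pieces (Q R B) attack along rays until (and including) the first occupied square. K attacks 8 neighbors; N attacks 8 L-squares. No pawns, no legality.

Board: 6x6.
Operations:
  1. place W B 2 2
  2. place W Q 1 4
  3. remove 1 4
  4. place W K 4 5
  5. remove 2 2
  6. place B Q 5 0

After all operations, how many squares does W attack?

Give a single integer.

Op 1: place WB@(2,2)
Op 2: place WQ@(1,4)
Op 3: remove (1,4)
Op 4: place WK@(4,5)
Op 5: remove (2,2)
Op 6: place BQ@(5,0)
Per-piece attacks for W:
  WK@(4,5): attacks (4,4) (5,5) (3,5) (5,4) (3,4)
Union (5 distinct): (3,4) (3,5) (4,4) (5,4) (5,5)

Answer: 5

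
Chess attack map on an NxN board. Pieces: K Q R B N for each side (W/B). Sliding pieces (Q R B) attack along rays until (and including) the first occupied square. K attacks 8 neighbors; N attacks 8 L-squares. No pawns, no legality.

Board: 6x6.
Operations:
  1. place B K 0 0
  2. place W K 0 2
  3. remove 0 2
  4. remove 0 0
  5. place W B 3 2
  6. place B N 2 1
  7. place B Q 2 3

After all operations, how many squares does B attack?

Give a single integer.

Answer: 20

Derivation:
Op 1: place BK@(0,0)
Op 2: place WK@(0,2)
Op 3: remove (0,2)
Op 4: remove (0,0)
Op 5: place WB@(3,2)
Op 6: place BN@(2,1)
Op 7: place BQ@(2,3)
Per-piece attacks for B:
  BN@(2,1): attacks (3,3) (4,2) (1,3) (0,2) (4,0) (0,0)
  BQ@(2,3): attacks (2,4) (2,5) (2,2) (2,1) (3,3) (4,3) (5,3) (1,3) (0,3) (3,4) (4,5) (3,2) (1,4) (0,5) (1,2) (0,1) [ray(0,-1) blocked at (2,1); ray(1,-1) blocked at (3,2)]
Union (20 distinct): (0,0) (0,1) (0,2) (0,3) (0,5) (1,2) (1,3) (1,4) (2,1) (2,2) (2,4) (2,5) (3,2) (3,3) (3,4) (4,0) (4,2) (4,3) (4,5) (5,3)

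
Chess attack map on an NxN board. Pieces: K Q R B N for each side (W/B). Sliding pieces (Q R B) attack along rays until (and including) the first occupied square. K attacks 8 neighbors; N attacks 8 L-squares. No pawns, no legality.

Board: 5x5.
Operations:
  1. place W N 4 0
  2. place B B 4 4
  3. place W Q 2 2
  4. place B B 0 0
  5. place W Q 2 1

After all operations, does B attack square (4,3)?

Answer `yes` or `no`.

Answer: no

Derivation:
Op 1: place WN@(4,0)
Op 2: place BB@(4,4)
Op 3: place WQ@(2,2)
Op 4: place BB@(0,0)
Op 5: place WQ@(2,1)
Per-piece attacks for B:
  BB@(0,0): attacks (1,1) (2,2) [ray(1,1) blocked at (2,2)]
  BB@(4,4): attacks (3,3) (2,2) [ray(-1,-1) blocked at (2,2)]
B attacks (4,3): no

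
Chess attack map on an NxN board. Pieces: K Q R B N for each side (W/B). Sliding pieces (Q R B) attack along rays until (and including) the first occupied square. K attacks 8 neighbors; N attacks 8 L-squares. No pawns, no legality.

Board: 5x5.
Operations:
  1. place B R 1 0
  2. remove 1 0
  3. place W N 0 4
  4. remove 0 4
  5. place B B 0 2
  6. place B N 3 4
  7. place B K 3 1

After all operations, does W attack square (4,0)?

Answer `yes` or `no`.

Answer: no

Derivation:
Op 1: place BR@(1,0)
Op 2: remove (1,0)
Op 3: place WN@(0,4)
Op 4: remove (0,4)
Op 5: place BB@(0,2)
Op 6: place BN@(3,4)
Op 7: place BK@(3,1)
Per-piece attacks for W:
W attacks (4,0): no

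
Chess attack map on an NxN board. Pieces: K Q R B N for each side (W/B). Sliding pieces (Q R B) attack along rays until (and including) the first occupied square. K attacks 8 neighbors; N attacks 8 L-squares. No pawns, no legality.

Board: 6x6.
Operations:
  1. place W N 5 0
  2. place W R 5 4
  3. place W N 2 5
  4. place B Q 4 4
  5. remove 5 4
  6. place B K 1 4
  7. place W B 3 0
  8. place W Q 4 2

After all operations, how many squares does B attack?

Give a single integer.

Answer: 21

Derivation:
Op 1: place WN@(5,0)
Op 2: place WR@(5,4)
Op 3: place WN@(2,5)
Op 4: place BQ@(4,4)
Op 5: remove (5,4)
Op 6: place BK@(1,4)
Op 7: place WB@(3,0)
Op 8: place WQ@(4,2)
Per-piece attacks for B:
  BK@(1,4): attacks (1,5) (1,3) (2,4) (0,4) (2,5) (2,3) (0,5) (0,3)
  BQ@(4,4): attacks (4,5) (4,3) (4,2) (5,4) (3,4) (2,4) (1,4) (5,5) (5,3) (3,5) (3,3) (2,2) (1,1) (0,0) [ray(0,-1) blocked at (4,2); ray(-1,0) blocked at (1,4)]
Union (21 distinct): (0,0) (0,3) (0,4) (0,5) (1,1) (1,3) (1,4) (1,5) (2,2) (2,3) (2,4) (2,5) (3,3) (3,4) (3,5) (4,2) (4,3) (4,5) (5,3) (5,4) (5,5)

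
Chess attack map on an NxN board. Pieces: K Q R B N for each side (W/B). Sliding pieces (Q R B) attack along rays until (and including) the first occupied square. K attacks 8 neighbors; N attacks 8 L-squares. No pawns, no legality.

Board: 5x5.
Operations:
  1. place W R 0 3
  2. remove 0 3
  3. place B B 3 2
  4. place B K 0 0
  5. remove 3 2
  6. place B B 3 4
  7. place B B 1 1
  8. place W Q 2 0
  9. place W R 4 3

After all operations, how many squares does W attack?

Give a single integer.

Op 1: place WR@(0,3)
Op 2: remove (0,3)
Op 3: place BB@(3,2)
Op 4: place BK@(0,0)
Op 5: remove (3,2)
Op 6: place BB@(3,4)
Op 7: place BB@(1,1)
Op 8: place WQ@(2,0)
Op 9: place WR@(4,3)
Per-piece attacks for W:
  WQ@(2,0): attacks (2,1) (2,2) (2,3) (2,4) (3,0) (4,0) (1,0) (0,0) (3,1) (4,2) (1,1) [ray(-1,0) blocked at (0,0); ray(-1,1) blocked at (1,1)]
  WR@(4,3): attacks (4,4) (4,2) (4,1) (4,0) (3,3) (2,3) (1,3) (0,3)
Union (16 distinct): (0,0) (0,3) (1,0) (1,1) (1,3) (2,1) (2,2) (2,3) (2,4) (3,0) (3,1) (3,3) (4,0) (4,1) (4,2) (4,4)

Answer: 16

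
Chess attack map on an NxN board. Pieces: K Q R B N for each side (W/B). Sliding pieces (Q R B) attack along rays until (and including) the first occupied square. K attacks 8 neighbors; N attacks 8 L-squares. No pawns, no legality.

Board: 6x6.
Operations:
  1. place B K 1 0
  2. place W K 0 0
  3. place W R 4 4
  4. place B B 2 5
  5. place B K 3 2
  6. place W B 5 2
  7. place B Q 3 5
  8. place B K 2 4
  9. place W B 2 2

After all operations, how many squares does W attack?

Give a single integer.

Op 1: place BK@(1,0)
Op 2: place WK@(0,0)
Op 3: place WR@(4,4)
Op 4: place BB@(2,5)
Op 5: place BK@(3,2)
Op 6: place WB@(5,2)
Op 7: place BQ@(3,5)
Op 8: place BK@(2,4)
Op 9: place WB@(2,2)
Per-piece attacks for W:
  WK@(0,0): attacks (0,1) (1,0) (1,1)
  WB@(2,2): attacks (3,3) (4,4) (3,1) (4,0) (1,3) (0,4) (1,1) (0,0) [ray(1,1) blocked at (4,4); ray(-1,-1) blocked at (0,0)]
  WR@(4,4): attacks (4,5) (4,3) (4,2) (4,1) (4,0) (5,4) (3,4) (2,4) [ray(-1,0) blocked at (2,4)]
  WB@(5,2): attacks (4,3) (3,4) (2,5) (4,1) (3,0) [ray(-1,1) blocked at (2,5)]
Union (19 distinct): (0,0) (0,1) (0,4) (1,0) (1,1) (1,3) (2,4) (2,5) (3,0) (3,1) (3,3) (3,4) (4,0) (4,1) (4,2) (4,3) (4,4) (4,5) (5,4)

Answer: 19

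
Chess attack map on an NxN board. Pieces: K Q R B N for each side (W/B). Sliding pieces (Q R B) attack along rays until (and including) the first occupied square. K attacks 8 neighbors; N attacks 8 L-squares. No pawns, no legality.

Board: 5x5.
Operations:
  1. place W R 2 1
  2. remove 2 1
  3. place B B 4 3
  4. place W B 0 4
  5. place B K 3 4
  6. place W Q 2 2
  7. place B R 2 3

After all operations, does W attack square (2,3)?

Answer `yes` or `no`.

Op 1: place WR@(2,1)
Op 2: remove (2,1)
Op 3: place BB@(4,3)
Op 4: place WB@(0,4)
Op 5: place BK@(3,4)
Op 6: place WQ@(2,2)
Op 7: place BR@(2,3)
Per-piece attacks for W:
  WB@(0,4): attacks (1,3) (2,2) [ray(1,-1) blocked at (2,2)]
  WQ@(2,2): attacks (2,3) (2,1) (2,0) (3,2) (4,2) (1,2) (0,2) (3,3) (4,4) (3,1) (4,0) (1,3) (0,4) (1,1) (0,0) [ray(0,1) blocked at (2,3); ray(-1,1) blocked at (0,4)]
W attacks (2,3): yes

Answer: yes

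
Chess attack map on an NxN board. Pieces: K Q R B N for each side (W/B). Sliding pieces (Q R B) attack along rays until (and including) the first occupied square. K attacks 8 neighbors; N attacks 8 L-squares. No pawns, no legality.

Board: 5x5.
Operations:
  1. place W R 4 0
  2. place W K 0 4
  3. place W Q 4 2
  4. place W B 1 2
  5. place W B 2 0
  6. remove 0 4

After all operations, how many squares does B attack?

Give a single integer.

Op 1: place WR@(4,0)
Op 2: place WK@(0,4)
Op 3: place WQ@(4,2)
Op 4: place WB@(1,2)
Op 5: place WB@(2,0)
Op 6: remove (0,4)
Per-piece attacks for B:
Union (0 distinct): (none)

Answer: 0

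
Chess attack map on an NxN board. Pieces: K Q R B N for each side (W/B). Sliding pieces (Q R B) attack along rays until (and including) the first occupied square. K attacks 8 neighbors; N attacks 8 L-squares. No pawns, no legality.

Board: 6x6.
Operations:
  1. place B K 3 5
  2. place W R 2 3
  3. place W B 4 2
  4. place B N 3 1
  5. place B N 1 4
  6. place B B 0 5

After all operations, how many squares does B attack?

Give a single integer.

Answer: 16

Derivation:
Op 1: place BK@(3,5)
Op 2: place WR@(2,3)
Op 3: place WB@(4,2)
Op 4: place BN@(3,1)
Op 5: place BN@(1,4)
Op 6: place BB@(0,5)
Per-piece attacks for B:
  BB@(0,5): attacks (1,4) [ray(1,-1) blocked at (1,4)]
  BN@(1,4): attacks (3,5) (2,2) (3,3) (0,2)
  BN@(3,1): attacks (4,3) (5,2) (2,3) (1,2) (5,0) (1,0)
  BK@(3,5): attacks (3,4) (4,5) (2,5) (4,4) (2,4)
Union (16 distinct): (0,2) (1,0) (1,2) (1,4) (2,2) (2,3) (2,4) (2,5) (3,3) (3,4) (3,5) (4,3) (4,4) (4,5) (5,0) (5,2)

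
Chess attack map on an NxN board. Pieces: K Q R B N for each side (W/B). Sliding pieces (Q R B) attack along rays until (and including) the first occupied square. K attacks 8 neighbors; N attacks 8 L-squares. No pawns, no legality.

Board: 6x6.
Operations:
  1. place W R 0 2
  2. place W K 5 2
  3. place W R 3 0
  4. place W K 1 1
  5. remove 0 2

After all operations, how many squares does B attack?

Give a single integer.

Answer: 0

Derivation:
Op 1: place WR@(0,2)
Op 2: place WK@(5,2)
Op 3: place WR@(3,0)
Op 4: place WK@(1,1)
Op 5: remove (0,2)
Per-piece attacks for B:
Union (0 distinct): (none)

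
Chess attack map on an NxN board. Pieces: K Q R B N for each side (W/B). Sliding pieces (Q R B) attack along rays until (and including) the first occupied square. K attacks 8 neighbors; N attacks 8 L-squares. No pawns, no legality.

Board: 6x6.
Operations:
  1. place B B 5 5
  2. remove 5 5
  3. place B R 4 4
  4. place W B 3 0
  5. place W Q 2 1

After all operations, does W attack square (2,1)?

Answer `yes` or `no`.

Answer: yes

Derivation:
Op 1: place BB@(5,5)
Op 2: remove (5,5)
Op 3: place BR@(4,4)
Op 4: place WB@(3,0)
Op 5: place WQ@(2,1)
Per-piece attacks for W:
  WQ@(2,1): attacks (2,2) (2,3) (2,4) (2,5) (2,0) (3,1) (4,1) (5,1) (1,1) (0,1) (3,2) (4,3) (5,4) (3,0) (1,2) (0,3) (1,0) [ray(1,-1) blocked at (3,0)]
  WB@(3,0): attacks (4,1) (5,2) (2,1) [ray(-1,1) blocked at (2,1)]
W attacks (2,1): yes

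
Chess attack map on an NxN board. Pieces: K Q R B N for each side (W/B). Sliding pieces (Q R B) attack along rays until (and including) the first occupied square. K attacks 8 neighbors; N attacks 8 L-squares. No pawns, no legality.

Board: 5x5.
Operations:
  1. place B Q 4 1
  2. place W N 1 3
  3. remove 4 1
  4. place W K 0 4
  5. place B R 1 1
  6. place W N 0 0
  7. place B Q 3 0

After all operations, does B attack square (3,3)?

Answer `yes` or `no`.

Op 1: place BQ@(4,1)
Op 2: place WN@(1,3)
Op 3: remove (4,1)
Op 4: place WK@(0,4)
Op 5: place BR@(1,1)
Op 6: place WN@(0,0)
Op 7: place BQ@(3,0)
Per-piece attacks for B:
  BR@(1,1): attacks (1,2) (1,3) (1,0) (2,1) (3,1) (4,1) (0,1) [ray(0,1) blocked at (1,3)]
  BQ@(3,0): attacks (3,1) (3,2) (3,3) (3,4) (4,0) (2,0) (1,0) (0,0) (4,1) (2,1) (1,2) (0,3) [ray(-1,0) blocked at (0,0)]
B attacks (3,3): yes

Answer: yes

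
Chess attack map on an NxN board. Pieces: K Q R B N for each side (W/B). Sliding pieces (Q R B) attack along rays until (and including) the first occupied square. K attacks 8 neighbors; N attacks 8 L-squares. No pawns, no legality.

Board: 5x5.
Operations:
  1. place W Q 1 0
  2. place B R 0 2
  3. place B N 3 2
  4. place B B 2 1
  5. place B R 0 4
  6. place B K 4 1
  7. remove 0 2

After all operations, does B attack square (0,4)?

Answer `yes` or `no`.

Answer: no

Derivation:
Op 1: place WQ@(1,0)
Op 2: place BR@(0,2)
Op 3: place BN@(3,2)
Op 4: place BB@(2,1)
Op 5: place BR@(0,4)
Op 6: place BK@(4,1)
Op 7: remove (0,2)
Per-piece attacks for B:
  BR@(0,4): attacks (0,3) (0,2) (0,1) (0,0) (1,4) (2,4) (3,4) (4,4)
  BB@(2,1): attacks (3,2) (3,0) (1,2) (0,3) (1,0) [ray(1,1) blocked at (3,2); ray(-1,-1) blocked at (1,0)]
  BN@(3,2): attacks (4,4) (2,4) (1,3) (4,0) (2,0) (1,1)
  BK@(4,1): attacks (4,2) (4,0) (3,1) (3,2) (3,0)
B attacks (0,4): no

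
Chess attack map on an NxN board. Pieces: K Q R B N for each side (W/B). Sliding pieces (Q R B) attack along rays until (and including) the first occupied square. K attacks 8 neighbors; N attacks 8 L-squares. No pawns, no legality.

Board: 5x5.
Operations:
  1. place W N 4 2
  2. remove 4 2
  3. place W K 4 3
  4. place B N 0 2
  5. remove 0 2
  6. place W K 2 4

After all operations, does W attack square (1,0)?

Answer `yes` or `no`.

Answer: no

Derivation:
Op 1: place WN@(4,2)
Op 2: remove (4,2)
Op 3: place WK@(4,3)
Op 4: place BN@(0,2)
Op 5: remove (0,2)
Op 6: place WK@(2,4)
Per-piece attacks for W:
  WK@(2,4): attacks (2,3) (3,4) (1,4) (3,3) (1,3)
  WK@(4,3): attacks (4,4) (4,2) (3,3) (3,4) (3,2)
W attacks (1,0): no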